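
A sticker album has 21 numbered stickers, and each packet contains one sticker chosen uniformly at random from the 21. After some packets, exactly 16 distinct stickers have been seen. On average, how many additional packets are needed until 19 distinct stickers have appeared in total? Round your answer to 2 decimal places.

16.45

With k distinct stickers already seen, the next new one takes an expected 21/(21-k) packets.
Sum over k = 16,...,18: E = 21/5 + 21/4 + 21/3 = 16.450.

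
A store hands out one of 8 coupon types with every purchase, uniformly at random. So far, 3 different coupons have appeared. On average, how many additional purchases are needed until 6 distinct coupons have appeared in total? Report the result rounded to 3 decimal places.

With k distinct coupons already seen, the next new one takes an expected 8/(8-k) purchases.
Sum over k = 3,...,5: E = 8/5 + 8/4 + 8/3 = 6.2667.

6.267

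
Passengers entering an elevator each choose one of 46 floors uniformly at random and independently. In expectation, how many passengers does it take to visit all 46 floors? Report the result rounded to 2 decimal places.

After k distinct floors have appeared, the next passenger gives a new one with probability (46-k)/46, so the expected wait for the (k+1)-th is 46/(46-k).
E[T] = 46/46 + 46/45 + 46/44 + ... + 46/2 + 46/1 = 46·H_{46}.
H_{46} = 4.417, so E[T] = 203.168.

203.17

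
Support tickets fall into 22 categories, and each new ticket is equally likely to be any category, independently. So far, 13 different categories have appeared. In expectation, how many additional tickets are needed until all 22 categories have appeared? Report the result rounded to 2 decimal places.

62.24

From k distinct to k+1 distinct takes on average 22/(22-k) tickets.
Sum over k = 13,...,21: E = 22/9 + 22/8 + 22/7 + ... + 22/2 + 22/1 = 62.237.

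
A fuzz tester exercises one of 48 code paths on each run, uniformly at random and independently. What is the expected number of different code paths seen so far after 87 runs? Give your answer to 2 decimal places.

For each code path, P(seen in 87 runs) = 1 - (47/48)^87 = 0.840.
By linearity of expectation, E[distinct seen] = 48·(1 - (47/48)^87) = 40.313.

40.31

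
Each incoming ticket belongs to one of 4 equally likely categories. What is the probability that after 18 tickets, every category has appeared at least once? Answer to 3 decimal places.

By inclusion–exclusion over which categories are missing,
P(all seen) = Σ_{j=0}^{4} (-1)^j C(4,j)((4-j)/4)^18
= 1.0000 - 0.0226 + 0.0000 - 0.0000 + 0.0000
= 0.9775.

0.977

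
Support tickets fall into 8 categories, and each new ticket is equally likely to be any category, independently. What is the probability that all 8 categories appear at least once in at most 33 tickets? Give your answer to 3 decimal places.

0.905

Let A_i be the event that category i is missing after 33 tickets. By inclusion–exclusion on the A_i,
P(all seen) = Σ_{j=0}^{8} (-1)^j C(8,j)((8-j)/8)^33
= 1.0000 - 0.0976 + 0.0021 - 0.0000 + 0.0000 - 0.0000 + 0.0000 - 0.0000 + 0.0000
= 0.9045.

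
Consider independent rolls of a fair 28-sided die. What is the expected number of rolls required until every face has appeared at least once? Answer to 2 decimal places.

109.96

Split into phases: going from k distinct to k+1 distinct takes on average 28/(28-k) rolls.
E[T] = 28/28 + 28/27 + 28/26 + ... + 28/2 + 28/1 = 28·H_{28}.
H_{28} = 3.927, so E[T] = 109.961.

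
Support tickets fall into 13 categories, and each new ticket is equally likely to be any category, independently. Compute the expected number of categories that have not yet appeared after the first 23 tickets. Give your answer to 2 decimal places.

For each category, P(unseen after 23) = (12/13)^23 = 0.159.
By linearity of expectation, E[unseen] = 13·(12/13)^23 = 2.063.

2.06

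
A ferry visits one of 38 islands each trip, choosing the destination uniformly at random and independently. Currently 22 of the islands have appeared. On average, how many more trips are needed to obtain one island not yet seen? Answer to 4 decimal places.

2.3750

Each trip yields a new island with probability (38-22)/38 = 16/38, so the wait is geometric with mean 38/16.
E = 38/16 = 2.37500.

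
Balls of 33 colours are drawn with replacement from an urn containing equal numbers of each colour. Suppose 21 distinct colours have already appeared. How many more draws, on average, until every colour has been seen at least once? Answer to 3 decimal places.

With k distinct colours already seen, the next new one takes an expected 33/(33-k) draws.
Sum over k = 21,...,32: E = 33/12 + 33/11 + 33/10 + ... + 33/2 + 33/1 = 102.4060.

102.406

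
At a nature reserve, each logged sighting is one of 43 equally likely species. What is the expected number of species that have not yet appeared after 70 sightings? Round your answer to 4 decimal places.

For each species, P(unseen after 70) = (42/43)^70 = 0.19260.
By linearity of expectation, E[unseen] = 43·(42/43)^70 = 8.28184.

8.2818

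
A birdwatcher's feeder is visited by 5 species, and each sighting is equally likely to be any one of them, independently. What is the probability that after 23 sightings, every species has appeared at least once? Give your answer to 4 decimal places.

By inclusion–exclusion over which species are missing,
P(all seen) = Σ_{j=0}^{5} (-1)^j C(5,j)((5-j)/5)^23
= 1.00000 - 0.02951 + 0.00008 - 0.00000 + 0.00000 - 0.00000
= 0.97056.

0.9706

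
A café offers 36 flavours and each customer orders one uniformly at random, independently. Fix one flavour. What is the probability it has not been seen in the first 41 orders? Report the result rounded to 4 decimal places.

Each order misses the fixed flavour with probability (36-1)/36 = 35/36, independently.
P(still missing after 41) = (35/36)^41 = 0.31506.

0.3151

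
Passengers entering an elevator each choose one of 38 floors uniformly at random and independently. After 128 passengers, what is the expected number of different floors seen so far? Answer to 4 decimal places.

36.7489

For each floor, P(seen in 128 passengers) = 1 - (37/38)^128 = 0.96708.
By linearity of expectation, E[distinct seen] = 38·(1 - (37/38)^128) = 36.74887.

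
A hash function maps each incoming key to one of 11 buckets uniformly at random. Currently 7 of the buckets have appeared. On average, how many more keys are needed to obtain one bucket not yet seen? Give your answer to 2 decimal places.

The number of keys until the next new bucket is geometric with success probability 4/11, so its mean is 11/4.
E = 11/4 = 2.750.

2.75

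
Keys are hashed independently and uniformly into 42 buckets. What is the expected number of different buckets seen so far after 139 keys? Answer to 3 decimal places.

For each bucket, P(seen in 139 keys) = 1 - (41/42)^139 = 0.9649.
By linearity of expectation, E[distinct seen] = 42·(1 - (41/42)^139) = 40.5258.

40.526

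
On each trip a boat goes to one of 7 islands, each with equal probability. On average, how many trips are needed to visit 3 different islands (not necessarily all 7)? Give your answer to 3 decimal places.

3.567

With k distinct islands already seen, the next new one arrives after an expected 7/(7-k) trips.
Sum over k = 0,...,2: E = 7/7 + 7/6 + 7/5 = 3.5667.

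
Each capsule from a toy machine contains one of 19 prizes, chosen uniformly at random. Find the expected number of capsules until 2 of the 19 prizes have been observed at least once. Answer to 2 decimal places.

Going from k to k+1 distinct takes a geometric number of capsules with mean 19/(19-k).
Sum over k = 0,...,1: E = 19/19 + 19/18 = 2.056.

2.06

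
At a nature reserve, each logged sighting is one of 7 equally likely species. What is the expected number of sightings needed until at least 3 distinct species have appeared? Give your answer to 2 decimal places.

With k distinct species already seen, the next new one arrives after an expected 7/(7-k) sightings.
Sum over k = 0,...,2: E = 7/7 + 7/6 + 7/5 = 3.567.

3.57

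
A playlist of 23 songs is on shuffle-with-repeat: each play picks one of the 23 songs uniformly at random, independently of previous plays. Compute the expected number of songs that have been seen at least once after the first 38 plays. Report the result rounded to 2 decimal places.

For each song, P(seen in 38 plays) = 1 - (22/23)^38 = 0.815.
By linearity of expectation, E[distinct seen] = 23·(1 - (22/23)^38) = 18.753.

18.75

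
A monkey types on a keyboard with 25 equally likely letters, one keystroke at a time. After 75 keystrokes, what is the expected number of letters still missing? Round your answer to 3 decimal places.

1.170

For each letter, P(unseen after 75) = (24/25)^75 = 0.0468.
By linearity of expectation, E[unseen] = 25·(24/25)^75 = 1.1703.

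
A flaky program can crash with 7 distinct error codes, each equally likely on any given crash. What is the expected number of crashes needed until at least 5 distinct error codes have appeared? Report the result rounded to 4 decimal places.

With k distinct error codes already seen, the next new one arrives after an expected 7/(7-k) crashes.
Sum over k = 0,...,4: E = 7/7 + 7/6 + 7/5 + 7/4 + 7/3 = 7.65000.

7.6500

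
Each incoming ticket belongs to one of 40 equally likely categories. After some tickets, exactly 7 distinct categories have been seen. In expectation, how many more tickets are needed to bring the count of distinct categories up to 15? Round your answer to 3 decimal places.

With k distinct categories already seen, the next new one takes an expected 40/(40-k) tickets.
Sum over k = 7,...,14: E = 40/33 + 40/32 + 40/31 + ... + 40/27 + 40/26 = 10.9136.

10.914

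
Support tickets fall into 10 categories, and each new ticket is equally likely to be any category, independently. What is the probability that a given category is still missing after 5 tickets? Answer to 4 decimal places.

0.5905

On each ticket the fixed category fails to appear with probability 9/10.
P(still missing after 5) = (9/10)^5 = 0.59049.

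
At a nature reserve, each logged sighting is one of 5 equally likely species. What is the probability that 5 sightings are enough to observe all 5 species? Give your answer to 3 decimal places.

0.038

Let A_i be the event that species i is missing after 5 sightings. By inclusion–exclusion on the A_i,
P(all seen) = Σ_{j=0}^{5} (-1)^j C(5,j)((5-j)/5)^5
= 1.0000 - 1.6384 + 0.7776 - 0.1024 + 0.0016 - 0.0000
= 0.0384.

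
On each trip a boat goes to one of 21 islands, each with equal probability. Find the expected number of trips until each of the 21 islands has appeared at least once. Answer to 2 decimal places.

76.55

The wait to go from k to k+1 distinct islands is geometric with mean 21/(21-k).
E[T] = 21/21 + 21/20 + 21/19 + ... + 21/2 + 21/1 = 21·H_{21}.
H_{21} = 3.645, so E[T] = 76.553.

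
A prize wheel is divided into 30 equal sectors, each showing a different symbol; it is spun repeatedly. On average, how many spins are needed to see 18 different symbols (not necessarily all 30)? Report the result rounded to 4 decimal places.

Going from k to k+1 distinct takes a geometric number of spins with mean 30/(30-k).
Sum over k = 0,...,17: E = 30/30 + 30/29 + 30/28 + ... + 30/14 + 30/13 = 26.75329.

26.7533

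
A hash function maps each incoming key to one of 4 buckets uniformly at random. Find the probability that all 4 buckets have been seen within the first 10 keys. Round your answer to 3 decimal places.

0.781

Let A_i be the event that bucket i is missing after 10 keys. By inclusion–exclusion on the A_i,
P(all seen) = Σ_{j=0}^{4} (-1)^j C(4,j)((4-j)/4)^10
= 1.0000 - 0.2253 + 0.0059 - 0.0000 + 0.0000
= 0.7806.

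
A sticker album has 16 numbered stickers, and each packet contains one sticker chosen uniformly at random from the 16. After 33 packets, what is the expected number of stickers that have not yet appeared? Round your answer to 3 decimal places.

1.902

For each sticker, P(unseen after 33) = (15/16)^33 = 0.1189.
By linearity of expectation, E[unseen] = 16·(15/16)^33 = 1.9018.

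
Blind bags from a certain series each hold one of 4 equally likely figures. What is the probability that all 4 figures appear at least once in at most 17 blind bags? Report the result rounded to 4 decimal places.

By inclusion–exclusion over which figures are missing,
P(all seen) = Σ_{j=0}^{4} (-1)^j C(4,j)((4-j)/4)^17
= 1.00000 - 0.03007 + 0.00005 - 0.00000 + 0.00000
= 0.96998.

0.9700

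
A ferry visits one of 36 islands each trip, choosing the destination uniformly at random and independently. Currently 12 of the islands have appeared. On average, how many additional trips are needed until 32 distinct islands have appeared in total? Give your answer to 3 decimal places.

60.934

From k distinct to k+1 distinct takes on average 36/(36-k) trips.
Sum over k = 12,...,31: E = 36/24 + 36/23 + 36/22 + ... + 36/6 + 36/5 = 60.9345.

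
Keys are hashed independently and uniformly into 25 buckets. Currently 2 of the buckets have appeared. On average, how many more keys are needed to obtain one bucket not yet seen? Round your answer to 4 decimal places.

1.0870

The number of keys until the next new bucket is geometric with success probability 23/25, so its mean is 25/23.
E = 25/23 = 1.08696.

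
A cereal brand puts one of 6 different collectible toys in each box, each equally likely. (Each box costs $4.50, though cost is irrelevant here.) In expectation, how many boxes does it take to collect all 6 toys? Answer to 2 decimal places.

The wait to go from k to k+1 distinct toys is geometric with mean 6/(6-k).
E[T] = 6/6 + 6/5 + 6/4 + 6/3 + 6/2 + 6/1 = 6·H_{6}.
H_{6} = 2.450, so E[T] = 14.700.

14.70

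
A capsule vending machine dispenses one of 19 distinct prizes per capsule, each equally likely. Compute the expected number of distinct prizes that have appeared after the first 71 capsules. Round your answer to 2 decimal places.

For each prize, P(seen in 71 capsules) = 1 - (18/19)^71 = 0.978.
By linearity of expectation, E[distinct seen] = 19·(1 - (18/19)^71) = 18.591.

18.59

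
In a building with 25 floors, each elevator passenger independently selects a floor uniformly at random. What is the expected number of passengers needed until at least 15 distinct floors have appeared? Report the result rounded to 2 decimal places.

Going from k to k+1 distinct takes a geometric number of passengers with mean 25/(25-k).
Sum over k = 0,...,14: E = 25/25 + 25/24 + 25/23 + ... + 25/12 + 25/11 = 22.175.

22.17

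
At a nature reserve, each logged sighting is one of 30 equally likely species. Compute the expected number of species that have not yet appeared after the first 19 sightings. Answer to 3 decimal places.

For each species, P(unseen after 19) = (29/30)^19 = 0.5251.
By linearity of expectation, E[unseen] = 30·(29/30)^19 = 15.7536.

15.754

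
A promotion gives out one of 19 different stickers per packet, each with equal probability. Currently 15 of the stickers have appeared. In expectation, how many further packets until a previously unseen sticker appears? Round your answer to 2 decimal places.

Each packet yields a new sticker with probability (19-15)/19 = 4/19, so the wait is geometric with mean 19/4.
E = 19/4 = 4.750.

4.75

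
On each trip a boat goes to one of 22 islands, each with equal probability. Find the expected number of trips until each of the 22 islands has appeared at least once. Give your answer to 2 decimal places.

81.20

After k distinct islands have appeared, the next trip gives a new one with probability (22-k)/22, so the expected wait for the (k+1)-th is 22/(22-k).
E[T] = 22/22 + 22/21 + 22/20 + ... + 22/2 + 22/1 = 22·H_{22}.
H_{22} = 3.691, so E[T] = 81.198.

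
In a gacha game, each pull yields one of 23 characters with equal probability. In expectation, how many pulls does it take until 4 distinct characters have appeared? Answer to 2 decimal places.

Going from k to k+1 distinct takes a geometric number of pulls with mean 23/(23-k).
Sum over k = 0,...,3: E = 23/23 + 23/22 + 23/21 + 23/20 = 4.291.

4.29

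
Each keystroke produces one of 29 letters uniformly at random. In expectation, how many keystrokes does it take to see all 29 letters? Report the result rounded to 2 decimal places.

Split into phases: going from k distinct to k+1 distinct takes on average 29/(29-k) keystrokes.
E[T] = 29/29 + 29/28 + 29/27 + ... + 29/2 + 29/1 = 29·H_{29}.
H_{29} = 3.962, so E[T] = 114.888.

114.89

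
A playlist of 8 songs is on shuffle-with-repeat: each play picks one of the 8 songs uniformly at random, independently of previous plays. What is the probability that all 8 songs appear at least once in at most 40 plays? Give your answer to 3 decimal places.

0.962

By inclusion–exclusion over which songs are missing,
P(all seen) = Σ_{j=0}^{8} (-1)^j C(8,j)((8-j)/8)^40
= 1.0000 - 0.0383 + 0.0003 - 0.0000 + 0.0000 - 0.0000 + 0.0000 - 0.0000 + 0.0000
= 0.9620.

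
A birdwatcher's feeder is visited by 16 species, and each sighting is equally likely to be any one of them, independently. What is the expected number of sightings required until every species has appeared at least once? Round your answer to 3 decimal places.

54.092

After k distinct species have appeared, the next sighting gives a new one with probability (16-k)/16, so the expected wait for the (k+1)-th is 16/(16-k).
E[T] = 16/16 + 16/15 + 16/14 + ... + 16/2 + 16/1 = 16·H_{16}.
H_{16} = 3.3807, so E[T] = 54.0917.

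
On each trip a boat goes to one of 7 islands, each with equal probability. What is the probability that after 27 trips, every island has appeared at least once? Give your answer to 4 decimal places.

0.8933

Let A_i be the event that island i is missing after 27 trips. By inclusion–exclusion on the A_i,
P(all seen) = Σ_{j=0}^{7} (-1)^j C(7,j)((7-j)/7)^27
= 1.00000 - 0.10903 + 0.00238 - 0.00001 + 0.00000 - 0.00000 + 0.00000 - 0.00000
= 0.89334.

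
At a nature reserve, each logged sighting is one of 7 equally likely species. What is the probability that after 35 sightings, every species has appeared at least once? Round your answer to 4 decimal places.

0.9684

By inclusion–exclusion over which species are missing,
P(all seen) = Σ_{j=0}^{7} (-1)^j C(7,j)((7-j)/7)^35
= 1.00000 - 0.03177 + 0.00016 - 0.00000 + 0.00000 - 0.00000 + 0.00000 - 0.00000
= 0.96840.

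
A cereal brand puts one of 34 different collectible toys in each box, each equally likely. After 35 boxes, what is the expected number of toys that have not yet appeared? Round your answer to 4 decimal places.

For each toy, P(unseen after 35) = (33/34)^35 = 0.35174.
By linearity of expectation, E[unseen] = 34·(33/34)^35 = 11.95927.

11.9593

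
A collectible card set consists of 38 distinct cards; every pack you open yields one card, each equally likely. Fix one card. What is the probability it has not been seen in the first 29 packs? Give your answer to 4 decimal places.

0.4615

On each pack the fixed card fails to appear with probability 37/38.
P(still missing after 29) = (37/38)^29 = 0.46145.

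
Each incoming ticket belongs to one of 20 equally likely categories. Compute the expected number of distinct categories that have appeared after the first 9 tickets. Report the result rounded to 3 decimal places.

For each category, P(seen in 9 tickets) = 1 - (19/20)^9 = 0.3698.
By linearity of expectation, E[distinct seen] = 20·(1 - (19/20)^9) = 7.3950.

7.395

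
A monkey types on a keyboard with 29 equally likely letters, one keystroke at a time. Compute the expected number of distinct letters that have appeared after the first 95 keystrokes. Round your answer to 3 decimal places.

27.966

For each letter, P(seen in 95 keystrokes) = 1 - (28/29)^95 = 0.9643.
By linearity of expectation, E[distinct seen] = 29·(1 - (28/29)^95) = 27.9658.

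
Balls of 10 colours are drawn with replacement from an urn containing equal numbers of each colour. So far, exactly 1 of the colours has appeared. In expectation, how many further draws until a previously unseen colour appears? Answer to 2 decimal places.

The number of draws until the next new colour is geometric with success probability 9/10, so its mean is 10/9.
E = 10/9 = 1.111.

1.11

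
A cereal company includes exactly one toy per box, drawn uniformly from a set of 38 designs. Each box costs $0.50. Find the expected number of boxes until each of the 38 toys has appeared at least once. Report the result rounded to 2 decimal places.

160.66

Split into phases: going from k distinct to k+1 distinct takes on average 38/(38-k) boxes.
E[T] = 38/38 + 38/37 + 38/36 + ... + 38/2 + 38/1 = 38·H_{38}.
H_{38} = 4.228, so E[T] = 160.660.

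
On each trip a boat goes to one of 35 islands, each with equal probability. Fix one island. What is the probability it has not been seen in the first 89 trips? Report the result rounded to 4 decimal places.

0.0758

Each trip misses the fixed island with probability (35-1)/35 = 34/35, independently.
P(still missing after 89) = (34/35)^89 = 0.07578.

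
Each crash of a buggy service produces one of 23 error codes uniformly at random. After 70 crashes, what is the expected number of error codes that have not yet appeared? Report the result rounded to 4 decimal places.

For each error code, P(unseen after 70) = (22/23)^70 = 0.04453.
By linearity of expectation, E[unseen] = 23·(22/23)^70 = 1.02416.

1.0242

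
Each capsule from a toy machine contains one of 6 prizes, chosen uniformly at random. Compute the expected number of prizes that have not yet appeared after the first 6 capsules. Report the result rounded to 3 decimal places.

2.009

For each prize, P(unseen after 6) = (5/6)^6 = 0.3349.
By linearity of expectation, E[unseen] = 6·(5/6)^6 = 2.0094.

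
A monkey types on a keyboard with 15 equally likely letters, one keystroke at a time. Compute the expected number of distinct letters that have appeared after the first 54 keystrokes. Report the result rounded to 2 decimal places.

14.64

For each letter, P(seen in 54 keystrokes) = 1 - (14/15)^54 = 0.976.
By linearity of expectation, E[distinct seen] = 15·(1 - (14/15)^54) = 14.639.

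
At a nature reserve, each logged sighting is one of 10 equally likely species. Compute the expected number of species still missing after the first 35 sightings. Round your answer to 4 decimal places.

For each species, P(unseen after 35) = (9/10)^35 = 0.02503.
By linearity of expectation, E[unseen] = 10·(9/10)^35 = 0.25032.

0.2503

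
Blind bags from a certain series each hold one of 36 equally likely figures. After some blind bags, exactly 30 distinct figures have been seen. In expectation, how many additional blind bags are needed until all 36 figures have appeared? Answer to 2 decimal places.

With k distinct figures already seen, the next new one takes an expected 36/(36-k) blind bags.
Sum over k = 30,...,35: E = 36/6 + 36/5 + 36/4 + 36/3 + 36/2 + 36/1 = 88.200.

88.20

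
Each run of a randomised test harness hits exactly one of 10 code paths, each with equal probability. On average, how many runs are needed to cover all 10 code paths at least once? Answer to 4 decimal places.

29.2897

The wait to go from k to k+1 distinct code paths is geometric with mean 10/(10-k).
E[T] = 10/10 + 10/9 + 10/8 + ... + 10/2 + 10/1 = 10·H_{10}.
H_{10} = 2.92897, so E[T] = 29.28968.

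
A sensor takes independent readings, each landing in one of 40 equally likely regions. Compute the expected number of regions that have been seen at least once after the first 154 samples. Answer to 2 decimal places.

For each region, P(seen in 154 samples) = 1 - (39/40)^154 = 0.980.
By linearity of expectation, E[distinct seen] = 40·(1 - (39/40)^154) = 39.189.

39.19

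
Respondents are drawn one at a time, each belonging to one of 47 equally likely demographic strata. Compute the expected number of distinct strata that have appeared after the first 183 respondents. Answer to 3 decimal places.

For each stratum, P(seen in 183 respondents) = 1 - (46/47)^183 = 0.9805.
By linearity of expectation, E[distinct seen] = 47·(1 - (46/47)^183) = 46.0819.

46.082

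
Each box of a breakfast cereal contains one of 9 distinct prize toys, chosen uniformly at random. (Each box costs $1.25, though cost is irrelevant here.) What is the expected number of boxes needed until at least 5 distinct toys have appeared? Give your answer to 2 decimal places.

6.71

With k distinct toys already seen, the next new one arrives after an expected 9/(9-k) boxes.
Sum over k = 0,...,4: E = 9/9 + 9/8 + 9/7 + 9/6 + 9/5 = 6.711.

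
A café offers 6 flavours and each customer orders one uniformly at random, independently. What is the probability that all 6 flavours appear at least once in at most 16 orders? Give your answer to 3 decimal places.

0.698

By inclusion–exclusion over which flavours are missing,
P(all seen) = Σ_{j=0}^{6} (-1)^j C(6,j)((6-j)/6)^16
= 1.0000 - 0.3245 + 0.0228 - 0.0003 + 0.0000 - 0.0000 + 0.0000
= 0.6980.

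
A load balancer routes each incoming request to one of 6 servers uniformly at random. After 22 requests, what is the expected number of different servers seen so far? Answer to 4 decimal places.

5.8913

For each server, P(seen in 22 requests) = 1 - (5/6)^22 = 0.98189.
By linearity of expectation, E[distinct seen] = 6·(1 - (5/6)^22) = 5.89132.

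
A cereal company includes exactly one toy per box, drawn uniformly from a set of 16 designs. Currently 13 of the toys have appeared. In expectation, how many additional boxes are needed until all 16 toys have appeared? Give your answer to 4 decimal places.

29.3333

The wait to go from k to k+1 distinct toys is geometric with mean 16/(16-k).
Sum over k = 13,...,15: E = 16/3 + 16/2 + 16/1 = 29.33333.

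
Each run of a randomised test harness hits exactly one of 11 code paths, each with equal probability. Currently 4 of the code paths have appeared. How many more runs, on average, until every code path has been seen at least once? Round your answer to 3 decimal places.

28.521

With k distinct code paths already seen, the next new one takes an expected 11/(11-k) runs.
Sum over k = 4,...,10: E = 11/7 + 11/6 + 11/5 + ... + 11/2 + 11/1 = 28.5214.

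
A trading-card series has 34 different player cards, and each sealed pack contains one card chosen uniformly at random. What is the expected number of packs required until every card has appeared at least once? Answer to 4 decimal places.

140.0191

The wait to go from k to k+1 distinct cards is geometric with mean 34/(34-k).
E[T] = 34/34 + 34/33 + 34/32 + ... + 34/2 + 34/1 = 34·H_{34}.
H_{34} = 4.11821, so E[T] = 140.01914.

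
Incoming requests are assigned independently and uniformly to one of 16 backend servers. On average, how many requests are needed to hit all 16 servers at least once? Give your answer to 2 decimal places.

Split into phases: going from k distinct to k+1 distinct takes on average 16/(16-k) requests.
E[T] = 16/16 + 16/15 + 16/14 + ... + 16/2 + 16/1 = 16·H_{16}.
H_{16} = 3.381, so E[T] = 54.092.

54.09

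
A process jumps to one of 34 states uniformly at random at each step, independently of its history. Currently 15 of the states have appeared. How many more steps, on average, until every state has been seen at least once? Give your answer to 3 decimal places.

The wait to go from k to k+1 distinct states is geometric with mean 34/(34-k).
Sum over k = 15,...,33: E = 34/19 + 34/18 + 34/17 + ... + 34/2 + 34/1 = 120.6231.

120.623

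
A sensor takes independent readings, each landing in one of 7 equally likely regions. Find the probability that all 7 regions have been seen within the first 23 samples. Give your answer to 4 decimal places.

By inclusion–exclusion over which regions are missing,
P(all seen) = Σ_{j=0}^{7} (-1)^j C(7,j)((7-j)/7)^23
= 1.00000 - 0.20199 + 0.00915 - 0.00009 + 0.00000 - 0.00000 + 0.00000 - 0.00000
= 0.80707.

0.8071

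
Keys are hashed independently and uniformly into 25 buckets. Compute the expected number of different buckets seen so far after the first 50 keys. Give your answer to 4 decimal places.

For each bucket, P(seen in 50 keys) = 1 - (24/25)^50 = 0.87011.
By linearity of expectation, E[distinct seen] = 25·(1 - (24/25)^50) = 21.75286.

21.7529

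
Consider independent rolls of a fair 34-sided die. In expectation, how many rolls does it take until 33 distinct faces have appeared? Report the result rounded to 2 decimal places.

Going from k to k+1 distinct takes a geometric number of rolls with mean 34/(34-k).
Sum over k = 0,...,32: E = 34/34 + 34/33 + 34/32 + ... + 34/3 + 34/2 = 106.019.

106.02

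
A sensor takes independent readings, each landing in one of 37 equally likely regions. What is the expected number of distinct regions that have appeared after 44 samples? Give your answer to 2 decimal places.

For each region, P(seen in 44 samples) = 1 - (36/37)^44 = 0.700.
By linearity of expectation, E[distinct seen] = 37·(1 - (36/37)^44) = 25.918.

25.92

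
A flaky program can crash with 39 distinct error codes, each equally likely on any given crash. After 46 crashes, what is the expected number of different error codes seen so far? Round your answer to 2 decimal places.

For each error code, P(seen in 46 crashes) = 1 - (38/39)^46 = 0.697.
By linearity of expectation, E[distinct seen] = 39·(1 - (38/39)^46) = 27.193.

27.19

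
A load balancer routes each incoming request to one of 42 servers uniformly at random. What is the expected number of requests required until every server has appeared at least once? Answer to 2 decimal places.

181.72

Split into phases: going from k distinct to k+1 distinct takes on average 42/(42-k) requests.
E[T] = 42/42 + 42/41 + 42/40 + ... + 42/2 + 42/1 = 42·H_{42}.
H_{42} = 4.327, so E[T] = 181.723.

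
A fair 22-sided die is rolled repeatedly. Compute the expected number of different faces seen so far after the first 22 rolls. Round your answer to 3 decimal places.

For each face, P(seen in 22 rolls) = 1 - (21/22)^22 = 0.6406.
By linearity of expectation, E[distinct seen] = 22·(1 - (21/22)^22) = 14.0942.

14.094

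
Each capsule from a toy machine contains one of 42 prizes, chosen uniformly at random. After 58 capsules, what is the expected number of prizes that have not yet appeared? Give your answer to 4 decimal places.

For each prize, P(unseen after 58) = (41/42)^58 = 0.24718.
By linearity of expectation, E[unseen] = 42·(41/42)^58 = 10.38136.

10.3814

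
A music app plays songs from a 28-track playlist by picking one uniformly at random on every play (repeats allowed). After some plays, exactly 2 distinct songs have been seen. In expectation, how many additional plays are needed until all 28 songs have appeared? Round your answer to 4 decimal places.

With k distinct songs already seen, the next new one takes an expected 28/(28-k) plays.
Sum over k = 2,...,27: E = 28/26 + 28/25 + 28/24 + ... + 28/2 + 28/1 = 107.92375.

107.9238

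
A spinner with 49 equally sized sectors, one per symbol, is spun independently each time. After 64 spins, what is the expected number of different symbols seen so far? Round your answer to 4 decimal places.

35.9056

For each symbol, P(seen in 64 spins) = 1 - (48/49)^64 = 0.73277.
By linearity of expectation, E[distinct seen] = 49·(1 - (48/49)^64) = 35.90558.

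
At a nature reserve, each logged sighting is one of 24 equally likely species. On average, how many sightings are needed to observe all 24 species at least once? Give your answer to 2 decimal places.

90.62

After k distinct species have appeared, the next sighting gives a new one with probability (24-k)/24, so the expected wait for the (k+1)-th is 24/(24-k).
E[T] = 24/24 + 24/23 + 24/22 + ... + 24/2 + 24/1 = 24·H_{24}.
H_{24} = 3.776, so E[T] = 90.623.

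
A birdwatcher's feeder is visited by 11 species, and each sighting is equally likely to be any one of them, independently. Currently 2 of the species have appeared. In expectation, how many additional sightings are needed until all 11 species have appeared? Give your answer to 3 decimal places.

31.119

The wait to go from k to k+1 distinct species is geometric with mean 11/(11-k).
Sum over k = 2,...,10: E = 11/9 + 11/8 + 11/7 + ... + 11/2 + 11/1 = 31.1187.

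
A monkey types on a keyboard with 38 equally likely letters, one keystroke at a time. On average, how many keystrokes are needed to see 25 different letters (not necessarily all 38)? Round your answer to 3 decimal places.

With k distinct letters already seen, the next new one arrives after an expected 38/(38-k) keystrokes.
Sum over k = 0,...,24: E = 38/38 + 38/37 + 38/36 + ... + 38/15 + 38/14 = 39.8152.

39.815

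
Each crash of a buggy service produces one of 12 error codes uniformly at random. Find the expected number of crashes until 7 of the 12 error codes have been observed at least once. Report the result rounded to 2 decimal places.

9.84

With k distinct error codes already seen, the next new one arrives after an expected 12/(12-k) crashes.
Sum over k = 0,...,6: E = 12/12 + 12/11 + 12/10 + ... + 12/7 + 12/6 = 9.839.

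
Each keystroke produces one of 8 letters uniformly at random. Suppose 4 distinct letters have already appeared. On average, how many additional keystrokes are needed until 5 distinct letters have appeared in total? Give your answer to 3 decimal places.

2.000

From k distinct to k+1 distinct takes on average 8/(8-k) keystrokes.
Only the k = 4 term is needed: E = 8/4 = 2.0000.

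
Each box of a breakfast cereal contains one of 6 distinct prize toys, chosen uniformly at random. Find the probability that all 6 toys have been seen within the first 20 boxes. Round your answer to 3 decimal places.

0.848

Let A_i be the event that toy i is missing after 20 boxes. By inclusion–exclusion on the A_i,
P(all seen) = Σ_{j=0}^{6} (-1)^j C(6,j)((6-j)/6)^20
= 1.0000 - 0.1565 + 0.0045 - 0.0000 + 0.0000 - 0.0000 + 0.0000
= 0.8480.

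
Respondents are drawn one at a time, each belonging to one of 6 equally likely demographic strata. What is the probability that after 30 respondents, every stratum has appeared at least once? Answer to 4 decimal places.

0.9748

By inclusion–exclusion over which strata are missing,
P(all seen) = Σ_{j=0}^{6} (-1)^j C(6,j)((6-j)/6)^30
= 1.00000 - 0.02528 + 0.00008 - 0.00000 + 0.00000 - 0.00000 + 0.00000
= 0.97480.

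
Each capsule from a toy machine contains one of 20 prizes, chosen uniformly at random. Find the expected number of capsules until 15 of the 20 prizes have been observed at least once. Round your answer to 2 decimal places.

With k distinct prizes already seen, the next new one arrives after an expected 20/(20-k) capsules.
Sum over k = 0,...,14: E = 20/20 + 20/19 + 20/18 + ... + 20/7 + 20/6 = 26.288.

26.29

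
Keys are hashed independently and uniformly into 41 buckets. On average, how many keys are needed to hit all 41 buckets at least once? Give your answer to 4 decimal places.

176.4203

After k distinct buckets have appeared, the next key gives a new one with probability (41-k)/41, so the expected wait for the (k+1)-th is 41/(41-k).
E[T] = 41/41 + 41/40 + 41/39 + ... + 41/2 + 41/1 = 41·H_{41}.
H_{41} = 4.30293, so E[T] = 176.42026.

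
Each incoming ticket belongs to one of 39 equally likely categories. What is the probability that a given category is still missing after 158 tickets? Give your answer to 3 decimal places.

0.017

Each ticket misses the fixed category with probability (39-1)/39 = 38/39, independently.
P(still missing after 158) = (38/39)^158 = 0.0165.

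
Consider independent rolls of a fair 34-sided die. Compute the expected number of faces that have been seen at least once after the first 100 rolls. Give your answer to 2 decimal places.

32.28

For each face, P(seen in 100 rolls) = 1 - (33/34)^100 = 0.949.
By linearity of expectation, E[distinct seen] = 34·(1 - (33/34)^100) = 32.282.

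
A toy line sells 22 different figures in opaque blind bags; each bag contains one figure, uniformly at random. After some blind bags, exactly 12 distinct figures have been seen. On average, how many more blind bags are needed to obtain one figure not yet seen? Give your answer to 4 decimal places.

Each blind bag yields a new figure with probability (22-12)/22 = 10/22, so the wait is geometric with mean 22/10.
E = 22/10 = 2.20000.

2.2000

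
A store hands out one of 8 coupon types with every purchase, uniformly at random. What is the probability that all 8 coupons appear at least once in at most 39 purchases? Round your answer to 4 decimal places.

0.9566

Let A_i be the event that coupon i is missing after 39 purchases. By inclusion–exclusion on the A_i,
P(all seen) = Σ_{j=0}^{8} (-1)^j C(8,j)((8-j)/8)^39
= 1.00000 - 0.04379 + 0.00038 - 0.00000 + 0.00000 - 0.00000 + 0.00000 - 0.00000 + 0.00000
= 0.95658.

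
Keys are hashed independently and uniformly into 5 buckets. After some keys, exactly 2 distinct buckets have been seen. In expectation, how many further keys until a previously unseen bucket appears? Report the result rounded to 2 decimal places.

Each key yields a new bucket with probability (5-2)/5 = 3/5, so the wait is geometric with mean 5/3.
E = 5/3 = 1.667.

1.67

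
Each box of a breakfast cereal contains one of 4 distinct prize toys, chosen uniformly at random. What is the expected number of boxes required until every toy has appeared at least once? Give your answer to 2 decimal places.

8.33

The wait to go from k to k+1 distinct toys is geometric with mean 4/(4-k).
E[T] = 4/4 + 4/3 + 4/2 + 4/1 = 4·H_{4}.
H_{4} = 2.083, so E[T] = 8.333.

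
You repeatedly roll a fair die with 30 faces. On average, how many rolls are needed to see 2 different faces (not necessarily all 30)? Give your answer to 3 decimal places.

2.034

Going from k to k+1 distinct takes a geometric number of rolls with mean 30/(30-k).
Sum over k = 0,...,1: E = 30/30 + 30/29 = 2.0345.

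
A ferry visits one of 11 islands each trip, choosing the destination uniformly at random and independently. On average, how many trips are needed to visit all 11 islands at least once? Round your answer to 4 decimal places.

33.2187

After k distinct islands have appeared, the next trip gives a new one with probability (11-k)/11, so the expected wait for the (k+1)-th is 11/(11-k).
E[T] = 11/11 + 11/10 + 11/9 + ... + 11/2 + 11/1 = 11·H_{11}.
H_{11} = 3.01988, so E[T] = 33.21865.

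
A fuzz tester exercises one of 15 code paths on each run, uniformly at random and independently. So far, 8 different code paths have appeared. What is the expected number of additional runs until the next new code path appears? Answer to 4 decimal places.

Each run yields a new code path with probability (15-8)/15 = 7/15, so the wait is geometric with mean 15/7.
E = 15/7 = 2.14286.

2.1429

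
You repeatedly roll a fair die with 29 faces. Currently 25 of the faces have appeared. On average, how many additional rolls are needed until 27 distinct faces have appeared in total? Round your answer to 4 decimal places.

16.9167

With k distinct faces already seen, the next new one takes an expected 29/(29-k) rolls.
Sum over k = 25,...,26: E = 29/4 + 29/3 = 16.91667.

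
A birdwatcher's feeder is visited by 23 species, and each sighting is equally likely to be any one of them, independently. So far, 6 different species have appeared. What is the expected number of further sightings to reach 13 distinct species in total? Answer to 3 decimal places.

The wait to go from k to k+1 distinct species is geometric with mean 23/(23-k).
Sum over k = 6,...,12: E = 23/17 + 23/16 + 23/15 + ... + 23/12 + 23/11 = 11.7434.

11.743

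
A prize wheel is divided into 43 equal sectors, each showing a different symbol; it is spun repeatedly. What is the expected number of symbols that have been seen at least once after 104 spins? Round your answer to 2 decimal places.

For each symbol, P(seen in 104 spins) = 1 - (42/43)^104 = 0.913.
By linearity of expectation, E[distinct seen] = 43·(1 - (42/43)^104) = 39.279.

39.28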